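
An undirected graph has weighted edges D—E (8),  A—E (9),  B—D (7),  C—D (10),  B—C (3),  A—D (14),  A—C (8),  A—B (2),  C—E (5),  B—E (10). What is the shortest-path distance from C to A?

Checking several routes:
C-A: 8
C-D-B-A: 10 + 7 + 2 = 19
C-E-B-A: 5 + 10 + 2 = 17
C-E-D-B-A: 5 + 8 + 7 + 2 = 22
C-B-A: 3 + 2 = 5
C-E-A: 5 + 9 = 14
Best route has total 5.

5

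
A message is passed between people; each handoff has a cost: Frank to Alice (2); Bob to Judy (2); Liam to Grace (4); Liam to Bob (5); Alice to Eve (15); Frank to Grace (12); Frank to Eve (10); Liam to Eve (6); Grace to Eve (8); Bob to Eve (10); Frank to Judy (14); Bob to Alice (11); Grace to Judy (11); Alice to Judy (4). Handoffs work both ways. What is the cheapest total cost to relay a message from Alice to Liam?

A few of the Alice→Liam routes:
Alice→Judy→Bob→Liam: 4 + 2 + 5 = 11
Alice→Bob→Liam: 11 + 5 = 16
Alice→Frank→Grace→Liam: 2 + 12 + 4 = 18
The minimum is 11.

11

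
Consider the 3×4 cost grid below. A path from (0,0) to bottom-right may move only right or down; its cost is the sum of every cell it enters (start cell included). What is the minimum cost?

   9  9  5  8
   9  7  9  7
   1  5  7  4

Path [0,0] [1,0] [2,0] [2,1] [2,2] [2,3]: 9 + 9 + 1 + 5 + 7 + 4 = 35.
(Top row then right column would cost 42.)

35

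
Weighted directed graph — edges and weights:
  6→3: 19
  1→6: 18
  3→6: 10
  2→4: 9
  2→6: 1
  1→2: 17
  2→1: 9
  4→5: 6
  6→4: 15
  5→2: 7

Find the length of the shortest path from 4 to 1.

22

Routes from 4 to 1:
4 -> 5 -> 2 -> 1: 6 + 7 + 9 = 22
Best route has total 22.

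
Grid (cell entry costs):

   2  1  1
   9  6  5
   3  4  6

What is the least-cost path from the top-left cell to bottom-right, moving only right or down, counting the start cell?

15

Cheapest: r0c0 r0c1 r0c2 r1c2 r2c2
  2 + 1 + 1 + 5 + 6 = 15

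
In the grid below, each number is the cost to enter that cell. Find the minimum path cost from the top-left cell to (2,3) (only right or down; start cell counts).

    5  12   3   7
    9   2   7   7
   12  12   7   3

33

One optimal route is [0,0] -> [1,0] -> [1,1] -> [1,2] -> [1,3] -> [2,3].
Its cost is 5 + 9 + 2 + 7 + 7 + 3 = 33.
(Top row then right column would cost 37.)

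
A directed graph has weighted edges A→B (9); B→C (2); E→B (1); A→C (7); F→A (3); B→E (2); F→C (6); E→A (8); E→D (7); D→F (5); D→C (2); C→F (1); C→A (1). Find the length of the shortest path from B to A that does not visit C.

Candidate routes:
B → E → A: 2 + 8 = 10
B → E → D → F → A: 2 + 7 + 5 + 3 = 17
Best route has total 10.

10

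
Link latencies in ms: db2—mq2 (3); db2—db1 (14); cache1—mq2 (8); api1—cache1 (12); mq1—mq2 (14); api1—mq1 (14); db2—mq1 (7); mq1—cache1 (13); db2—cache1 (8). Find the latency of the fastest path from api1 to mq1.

Checking several routes:
api1→cache1→db2→mq1: 12 + 8 + 7 = 27
api1→cache1→mq2→mq1: 12 + 8 + 14 = 34
api1→cache1→mq1: 12 + 13 = 25
api1→cache1→mq2→db2→mq1: 12 + 8 + 3 + 7 = 30
api1→mq1: 14
The minimum is 14 ms.

14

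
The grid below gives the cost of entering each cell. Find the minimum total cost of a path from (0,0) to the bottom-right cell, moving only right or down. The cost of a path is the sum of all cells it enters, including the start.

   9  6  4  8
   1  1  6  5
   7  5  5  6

Cheapest: [0,0] → [1,0] → [1,1] → [2,1] → [2,2] → [2,3]
  9 + 1 + 1 + 5 + 5 + 6 = 27

27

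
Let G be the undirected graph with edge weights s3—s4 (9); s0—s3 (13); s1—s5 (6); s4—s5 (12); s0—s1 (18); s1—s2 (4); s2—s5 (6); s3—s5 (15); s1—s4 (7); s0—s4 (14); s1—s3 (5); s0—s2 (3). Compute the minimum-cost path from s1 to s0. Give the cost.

7

A few of the s1→s0 routes:
s1-s5-s2-s0: 6 + 6 + 3 = 15
s1-s2-s0: 4 + 3 = 7
s1-s0: 18
Best route has total 7.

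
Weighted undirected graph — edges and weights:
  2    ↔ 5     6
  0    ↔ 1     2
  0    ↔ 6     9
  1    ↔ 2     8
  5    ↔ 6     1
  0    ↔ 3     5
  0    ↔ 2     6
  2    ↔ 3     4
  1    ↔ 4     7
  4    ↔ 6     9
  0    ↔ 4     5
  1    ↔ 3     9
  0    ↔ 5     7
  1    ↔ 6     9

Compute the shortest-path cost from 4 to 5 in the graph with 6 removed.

Comparing a few candidate routes:
4-0-3-2-5: 5 + 5 + 4 + 6 = 20
4-1-0-5: 7 + 2 + 7 = 16
4-0-2-5: 5 + 6 + 6 = 17
4-0-5: 5 + 7 = 12
4-1-0-2-5: 7 + 2 + 6 + 6 = 21
Shortest: 12.

12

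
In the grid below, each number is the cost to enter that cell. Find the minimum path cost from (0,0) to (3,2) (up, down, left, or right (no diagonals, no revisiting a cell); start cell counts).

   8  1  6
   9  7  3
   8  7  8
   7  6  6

Best path: (0,0)→(0,1)→(0,2)→(1,2)→(2,2)→(3,2)
Cost: 8 + 1 + 6 + 3 + 8 + 6 = 32

32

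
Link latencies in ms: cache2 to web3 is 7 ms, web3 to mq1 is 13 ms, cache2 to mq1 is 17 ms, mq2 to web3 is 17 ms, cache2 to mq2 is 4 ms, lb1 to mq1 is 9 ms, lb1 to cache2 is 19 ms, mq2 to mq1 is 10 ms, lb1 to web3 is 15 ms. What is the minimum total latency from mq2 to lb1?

19

Checking several routes:
mq2 - web3 - lb1: 17 + 15 = 32
mq2 - mq1 - lb1: 10 + 9 = 19
mq2 - cache2 - mq1 - lb1: 4 + 17 + 9 = 30
mq2 - cache2 - web3 - mq1 - lb1: 4 + 7 + 13 + 9 = 33
mq2 - cache2 - web3 - lb1: 4 + 7 + 15 = 26
mq2 - cache2 - lb1: 4 + 19 = 23
The minimum is 19 ms.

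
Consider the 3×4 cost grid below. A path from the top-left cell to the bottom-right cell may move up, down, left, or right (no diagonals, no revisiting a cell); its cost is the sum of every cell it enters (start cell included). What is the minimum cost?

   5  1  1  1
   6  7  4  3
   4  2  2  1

One optimal route is r0c0→r0c1→r0c2→r0c3→r1c3→r2c3.
Its cost is 5 + 1 + 1 + 1 + 3 + 1 = 12.

12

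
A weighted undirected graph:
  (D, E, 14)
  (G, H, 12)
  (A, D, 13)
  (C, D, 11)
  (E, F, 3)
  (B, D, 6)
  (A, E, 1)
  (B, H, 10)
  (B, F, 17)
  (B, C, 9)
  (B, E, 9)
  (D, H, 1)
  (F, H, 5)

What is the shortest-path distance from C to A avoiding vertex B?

Paths from C to A avoiding B:
C-D-E-A: 11 + 14 + 1 = 26
C-D-A: 11 + 13 = 24
C-D-H-F-E-A: 11 + 1 + 5 + 3 + 1 = 21
Shortest: 21.

21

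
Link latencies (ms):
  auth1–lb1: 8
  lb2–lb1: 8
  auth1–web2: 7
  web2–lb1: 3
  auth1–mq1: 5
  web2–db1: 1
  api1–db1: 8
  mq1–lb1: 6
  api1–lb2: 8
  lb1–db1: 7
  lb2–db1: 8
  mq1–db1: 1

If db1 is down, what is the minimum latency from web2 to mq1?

Routes from web2 to mq1 avoiding db1:
web2 -> lb1 -> auth1 -> mq1: 3 + 8 + 5 = 16
web2 -> auth1 -> lb1 -> mq1: 7 + 8 + 6 = 21
web2 -> lb1 -> mq1: 3 + 6 = 9
web2 -> auth1 -> mq1: 7 + 5 = 12
Shortest: 9 ms.

9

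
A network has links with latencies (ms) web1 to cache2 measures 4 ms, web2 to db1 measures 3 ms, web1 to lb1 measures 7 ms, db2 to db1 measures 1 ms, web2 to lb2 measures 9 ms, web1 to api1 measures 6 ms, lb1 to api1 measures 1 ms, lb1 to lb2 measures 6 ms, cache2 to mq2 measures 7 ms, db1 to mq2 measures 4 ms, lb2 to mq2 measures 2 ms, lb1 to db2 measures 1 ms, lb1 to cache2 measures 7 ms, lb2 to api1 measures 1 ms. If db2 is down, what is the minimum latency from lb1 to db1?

A few of the lb1→db1 routes:
lb1-api1-lb2-web2-db1: 1 + 1 + 9 + 3 = 14
lb1-api1-lb2-mq2-db1: 1 + 1 + 2 + 4 = 8
lb1-lb2-mq2-db1: 6 + 2 + 4 = 12
Shortest: 8 ms.

8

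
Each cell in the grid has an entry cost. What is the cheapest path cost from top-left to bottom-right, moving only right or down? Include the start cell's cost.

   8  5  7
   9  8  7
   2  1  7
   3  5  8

Path (0,0) -> (1,0) -> (2,0) -> (2,1) -> (3,1) -> (3,2): 8 + 9 + 2 + 1 + 5 + 8 = 33.
For comparison, the top-then-right route costs 42.

33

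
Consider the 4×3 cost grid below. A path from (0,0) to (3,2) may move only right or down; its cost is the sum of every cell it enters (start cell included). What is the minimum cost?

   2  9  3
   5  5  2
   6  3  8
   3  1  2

18

Path (0,0) → (1,0) → (1,1) → (2,1) → (3,1) → (3,2): 2 + 5 + 5 + 3 + 1 + 2 = 18.
For comparison, the top-then-right route costs 26.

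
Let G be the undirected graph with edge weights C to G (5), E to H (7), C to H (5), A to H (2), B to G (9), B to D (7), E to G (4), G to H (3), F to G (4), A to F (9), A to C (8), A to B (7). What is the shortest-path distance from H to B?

Checking several routes:
H→G→B: 3 + 9 = 12
H→A→B: 2 + 7 = 9
H→C→G→B: 5 + 5 + 9 = 19
Shortest: 9.

9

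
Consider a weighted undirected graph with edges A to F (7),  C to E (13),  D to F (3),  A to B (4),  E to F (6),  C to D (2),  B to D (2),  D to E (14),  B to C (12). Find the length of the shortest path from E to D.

Some routes from E to D:
E-D: 14
E-F-A-B-D: 6 + 7 + 4 + 2 = 19
E-C-D: 13 + 2 = 15
E-F-D: 6 + 3 = 9
Shortest: 9.

9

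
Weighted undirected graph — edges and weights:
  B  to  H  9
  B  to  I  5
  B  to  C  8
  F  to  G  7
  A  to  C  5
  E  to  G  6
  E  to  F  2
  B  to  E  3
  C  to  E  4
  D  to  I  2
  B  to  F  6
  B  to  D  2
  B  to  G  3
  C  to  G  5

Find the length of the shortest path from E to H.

Some routes from E to H:
E → F → B → H: 2 + 6 + 9 = 17
E → B → H: 3 + 9 = 12
E → F → G → B → H: 2 + 7 + 3 + 9 = 21
E → G → B → H: 6 + 3 + 9 = 18
The minimum is 12.

12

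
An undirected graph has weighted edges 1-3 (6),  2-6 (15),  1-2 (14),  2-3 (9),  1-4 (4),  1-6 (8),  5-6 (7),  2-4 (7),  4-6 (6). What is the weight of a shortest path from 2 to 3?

9

Routes from 2 to 3:
2 - 6 - 4 - 1 - 3: 15 + 6 + 4 + 6 = 31
2 - 4 - 1 - 3: 7 + 4 + 6 = 17
2 - 3: 9
2 - 6 - 1 - 3: 15 + 8 + 6 = 29
2 - 1 - 3: 14 + 6 = 20
2 - 4 - 6 - 1 - 3: 7 + 6 + 8 + 6 = 27
Best route has total 9.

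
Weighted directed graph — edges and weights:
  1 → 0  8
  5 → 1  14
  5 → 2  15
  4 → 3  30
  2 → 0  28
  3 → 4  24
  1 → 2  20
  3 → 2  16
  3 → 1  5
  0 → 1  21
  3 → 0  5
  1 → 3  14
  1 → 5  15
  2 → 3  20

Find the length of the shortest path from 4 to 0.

35

Routes from 4 to 0:
4-3-1-0: 30 + 5 + 8 = 43
4-3-0: 30 + 5 = 35
4-3-1-2-0: 30 + 5 + 20 + 28 = 83
4-3-1-5-2-0: 30 + 5 + 15 + 15 + 28 = 93
4-3-2-0: 30 + 16 + 28 = 74
Best route has total 35.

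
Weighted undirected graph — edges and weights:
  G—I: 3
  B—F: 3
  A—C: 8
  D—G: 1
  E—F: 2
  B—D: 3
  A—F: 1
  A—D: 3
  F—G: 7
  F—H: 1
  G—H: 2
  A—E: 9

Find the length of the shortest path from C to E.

Paths from C to E:
C → A → D → G → H → F → E: 8 + 3 + 1 + 2 + 1 + 2 = 17
C → A → D → G → F → E: 8 + 3 + 1 + 7 + 2 = 21
C → A → F → E: 8 + 1 + 2 = 11
C → A → D → B → F → E: 8 + 3 + 3 + 3 + 2 = 19
C → A → E: 8 + 9 = 17
Best route has total 11.

11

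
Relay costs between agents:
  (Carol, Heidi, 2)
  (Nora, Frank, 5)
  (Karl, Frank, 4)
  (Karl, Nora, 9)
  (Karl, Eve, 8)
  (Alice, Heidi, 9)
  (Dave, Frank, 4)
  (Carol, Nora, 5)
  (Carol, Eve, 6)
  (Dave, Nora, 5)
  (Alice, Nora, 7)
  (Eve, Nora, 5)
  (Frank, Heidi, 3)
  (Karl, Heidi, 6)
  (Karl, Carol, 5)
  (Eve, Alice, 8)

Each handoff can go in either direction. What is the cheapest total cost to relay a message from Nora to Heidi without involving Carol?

8

Checking several routes:
Nora - Frank - Heidi: 5 + 3 = 8
Nora - Dave - Frank - Heidi: 5 + 4 + 3 = 12
Nora - Karl - Heidi: 9 + 6 = 15
Shortest: 8.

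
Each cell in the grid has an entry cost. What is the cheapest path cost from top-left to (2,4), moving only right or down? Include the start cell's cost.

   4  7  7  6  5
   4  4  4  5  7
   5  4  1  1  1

19

One optimal route is r0c0→r1c0→r1c1→r1c2→r2c2→r2c3→r2c4.
Its cost is 4 + 4 + 4 + 4 + 1 + 1 + 1 = 19.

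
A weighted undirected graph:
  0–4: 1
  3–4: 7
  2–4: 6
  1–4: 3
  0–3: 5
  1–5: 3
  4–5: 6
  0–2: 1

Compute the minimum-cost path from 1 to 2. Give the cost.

A few of the 1→2 routes:
1-4-0-2: 3 + 1 + 1 = 5
1-5-4-0-2: 3 + 6 + 1 + 1 = 11
1-4-2: 3 + 6 = 9
The minimum is 5.

5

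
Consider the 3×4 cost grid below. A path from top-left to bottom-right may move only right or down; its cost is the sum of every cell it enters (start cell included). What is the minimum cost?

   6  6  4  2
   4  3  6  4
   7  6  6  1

23

Take r0c0→r0c1→r0c2→r0c3→r1c3→r2c3 for a total of 6 + 6 + 4 + 2 + 4 + 1 = 23.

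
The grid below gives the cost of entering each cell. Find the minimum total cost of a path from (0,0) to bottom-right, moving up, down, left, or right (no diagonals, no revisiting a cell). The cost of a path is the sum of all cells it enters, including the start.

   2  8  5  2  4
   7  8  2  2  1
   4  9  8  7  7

27

Best path: [0,0]→[0,1]→[0,2]→[0,3]→[1,3]→[1,4]→[2,4]
Cost: 2 + 8 + 5 + 2 + 2 + 1 + 7 = 27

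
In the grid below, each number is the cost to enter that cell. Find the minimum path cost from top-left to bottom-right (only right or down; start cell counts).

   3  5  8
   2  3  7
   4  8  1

Best path: (0,0) (1,0) (1,1) (1,2) (2,2)
Cost: 3 + 2 + 3 + 7 + 1 = 16

16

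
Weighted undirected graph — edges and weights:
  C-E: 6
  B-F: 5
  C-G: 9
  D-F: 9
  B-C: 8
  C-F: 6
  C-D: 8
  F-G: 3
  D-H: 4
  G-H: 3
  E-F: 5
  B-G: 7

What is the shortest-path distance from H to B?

10

Checking several routes:
H - G - F - B: 3 + 3 + 5 = 11
H - D - F - B: 4 + 9 + 5 = 18
H - G - B: 3 + 7 = 10
The minimum is 10.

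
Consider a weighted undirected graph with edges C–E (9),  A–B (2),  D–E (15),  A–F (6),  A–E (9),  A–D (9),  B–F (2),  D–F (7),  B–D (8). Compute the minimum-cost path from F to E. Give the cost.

13

A few of the F→E routes:
F - B - A - E: 2 + 2 + 9 = 13
F - D - E: 7 + 15 = 22
F - B - D - E: 2 + 8 + 15 = 25
F - A - E: 6 + 9 = 15
Best route has total 13.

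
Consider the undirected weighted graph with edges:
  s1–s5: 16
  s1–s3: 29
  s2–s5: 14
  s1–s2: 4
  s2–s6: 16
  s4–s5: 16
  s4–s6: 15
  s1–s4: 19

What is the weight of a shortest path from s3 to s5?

Candidate routes:
s3→s1→s2→s6→s4→s5: 29 + 4 + 16 + 15 + 16 = 80
s3→s1→s4→s5: 29 + 19 + 16 = 64
s3→s1→s4→s6→s2→s5: 29 + 19 + 15 + 16 + 14 = 93
s3→s1→s5: 29 + 16 = 45
s3→s1→s2→s5: 29 + 4 + 14 = 47
Shortest: 45.

45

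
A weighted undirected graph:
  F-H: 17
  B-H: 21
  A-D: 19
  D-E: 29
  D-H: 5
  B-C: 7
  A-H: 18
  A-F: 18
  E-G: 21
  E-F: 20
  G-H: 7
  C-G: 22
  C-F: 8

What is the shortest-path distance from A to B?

33

Comparing a few candidate routes:
A-F-C-B: 18 + 8 + 7 = 33
A-D-H-B: 19 + 5 + 21 = 45
A-H-B: 18 + 21 = 39
Shortest: 33.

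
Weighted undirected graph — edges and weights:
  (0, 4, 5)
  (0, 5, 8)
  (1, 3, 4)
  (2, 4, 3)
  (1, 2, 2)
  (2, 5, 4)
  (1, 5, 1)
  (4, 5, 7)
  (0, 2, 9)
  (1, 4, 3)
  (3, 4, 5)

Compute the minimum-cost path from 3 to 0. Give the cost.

10

Checking several routes:
3 -> 4 -> 0: 5 + 5 = 10
3 -> 1 -> 2 -> 4 -> 0: 4 + 2 + 3 + 5 = 14
3 -> 1 -> 4 -> 0: 4 + 3 + 5 = 12
3 -> 1 -> 5 -> 0: 4 + 1 + 8 = 13
Shortest: 10.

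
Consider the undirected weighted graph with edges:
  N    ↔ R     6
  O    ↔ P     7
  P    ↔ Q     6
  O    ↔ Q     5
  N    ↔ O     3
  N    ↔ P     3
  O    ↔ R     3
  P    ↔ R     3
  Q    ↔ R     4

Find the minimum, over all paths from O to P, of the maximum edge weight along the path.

3

Comparing a few candidate routes:
O→R→N→P: max(3, 6, 3) = 6
O→R→P: max(3, 3) = 3
O→N→P: max(3, 3) = 3
O→Q→R→P: max(5, 4, 3) = 5
O→R→Q→P: max(3, 4, 6) = 6
The minimum achievable maximum is 3.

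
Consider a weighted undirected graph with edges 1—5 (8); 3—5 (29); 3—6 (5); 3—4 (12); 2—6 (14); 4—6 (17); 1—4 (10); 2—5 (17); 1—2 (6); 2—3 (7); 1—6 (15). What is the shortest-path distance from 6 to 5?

Comparing a few candidate routes:
6 → 1 → 5: 15 + 8 = 23
6 → 3 → 2 → 1 → 5: 5 + 7 + 6 + 8 = 26
6 → 2 → 1 → 5: 14 + 6 + 8 = 28
Best route has total 23.

23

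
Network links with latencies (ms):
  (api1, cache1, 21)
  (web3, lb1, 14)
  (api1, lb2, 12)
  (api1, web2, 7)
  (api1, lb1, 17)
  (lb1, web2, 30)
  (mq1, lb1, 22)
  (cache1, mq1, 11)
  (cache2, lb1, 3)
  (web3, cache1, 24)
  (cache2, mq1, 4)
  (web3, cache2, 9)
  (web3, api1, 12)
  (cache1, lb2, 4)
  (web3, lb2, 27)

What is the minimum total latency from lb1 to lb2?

Some routes from lb1 to lb2:
lb1 → cache2 → web3 → api1 → lb2: 3 + 9 + 12 + 12 = 36
lb1 → web3 → api1 → lb2: 14 + 12 + 12 = 38
lb1 → cache2 → mq1 → cache1 → lb2: 3 + 4 + 11 + 4 = 22
lb1 → mq1 → cache1 → lb2: 22 + 11 + 4 = 37
lb1 → api1 → lb2: 17 + 12 = 29
Best route has total 22 ms.

22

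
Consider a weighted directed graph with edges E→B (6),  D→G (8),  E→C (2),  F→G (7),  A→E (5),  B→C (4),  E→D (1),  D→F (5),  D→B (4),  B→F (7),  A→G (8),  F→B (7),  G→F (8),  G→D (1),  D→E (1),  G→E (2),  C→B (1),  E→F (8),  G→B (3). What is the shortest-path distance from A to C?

7

Some routes from A to C:
A → G → D → E → C: 8 + 1 + 1 + 2 = 12
A → G → E → C: 8 + 2 + 2 = 12
A → E → C: 5 + 2 = 7
Best route has total 7.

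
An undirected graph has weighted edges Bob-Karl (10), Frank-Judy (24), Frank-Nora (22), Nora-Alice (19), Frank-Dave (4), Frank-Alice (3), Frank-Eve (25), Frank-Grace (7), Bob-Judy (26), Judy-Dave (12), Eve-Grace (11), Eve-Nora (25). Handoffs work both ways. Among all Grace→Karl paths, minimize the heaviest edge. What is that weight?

26

Checking several routes:
Grace -> Eve -> Frank -> Dave -> Judy -> Bob -> Karl: max(11, 25, 4, 12, 26, 10) = 26
Grace -> Eve -> Nora -> Frank -> Judy -> Bob -> Karl: max(11, 25, 22, 24, 26, 10) = 26
Grace -> Eve -> Frank -> Judy -> Bob -> Karl: max(11, 25, 24, 26, 10) = 26
Grace -> Eve -> Nora -> Frank -> Dave -> Judy -> Bob -> Karl: max(11, 25, 22, 4, 12, 26, 10) = 26
Grace -> Eve -> Nora -> Alice -> Frank -> Judy -> Bob -> Karl: max(11, 25, 19, 3, 24, 26, 10) = 26
Grace -> Eve -> Nora -> Alice -> Frank -> Dave -> Judy -> Bob -> Karl: max(11, 25, 19, 3, 4, 12, 26, 10) = 26
Smallest bottleneck: 26.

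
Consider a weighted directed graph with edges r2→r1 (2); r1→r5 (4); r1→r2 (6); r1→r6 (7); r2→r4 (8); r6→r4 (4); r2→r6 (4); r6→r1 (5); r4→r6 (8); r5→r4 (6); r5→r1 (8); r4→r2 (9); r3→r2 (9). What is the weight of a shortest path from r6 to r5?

Paths from r6 to r5:
r6 - r4 - r2 - r1 - r5: 4 + 9 + 2 + 4 = 19
r6 - r1 - r5: 5 + 4 = 9
The minimum is 9.

9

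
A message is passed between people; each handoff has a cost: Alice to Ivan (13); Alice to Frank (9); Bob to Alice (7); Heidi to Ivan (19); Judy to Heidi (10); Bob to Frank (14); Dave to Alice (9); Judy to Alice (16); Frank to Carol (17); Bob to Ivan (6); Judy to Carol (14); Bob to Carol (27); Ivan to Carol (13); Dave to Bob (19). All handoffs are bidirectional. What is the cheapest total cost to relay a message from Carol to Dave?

Comparing a few candidate routes:
Carol-Frank-Alice-Dave: 17 + 9 + 9 = 35
Carol-Judy-Alice-Dave: 14 + 16 + 9 = 39
Carol-Ivan-Bob-Alice-Dave: 13 + 6 + 7 + 9 = 35
Carol-Ivan-Alice-Dave: 13 + 13 + 9 = 35
Carol-Ivan-Bob-Dave: 13 + 6 + 19 = 38
Shortest: 35.

35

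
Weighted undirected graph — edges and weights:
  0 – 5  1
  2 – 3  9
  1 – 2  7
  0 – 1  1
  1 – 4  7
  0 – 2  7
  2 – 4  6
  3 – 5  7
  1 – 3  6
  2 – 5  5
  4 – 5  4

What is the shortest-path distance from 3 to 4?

11

Some routes from 3 to 4:
3 - 2 - 4: 9 + 6 = 15
3 - 1 - 4: 6 + 7 = 13
3 - 1 - 0 - 5 - 4: 6 + 1 + 1 + 4 = 12
3 - 5 - 4: 7 + 4 = 11
Best route has total 11.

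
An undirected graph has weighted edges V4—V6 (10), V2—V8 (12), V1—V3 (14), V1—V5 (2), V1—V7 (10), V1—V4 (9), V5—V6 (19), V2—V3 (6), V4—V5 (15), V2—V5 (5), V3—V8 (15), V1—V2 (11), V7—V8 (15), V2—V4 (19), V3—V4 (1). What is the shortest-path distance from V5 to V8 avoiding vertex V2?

Comparing a few candidate routes:
V5-V1-V7-V8: 2 + 10 + 15 = 27
V5-V4-V3-V8: 15 + 1 + 15 = 31
V5-V1-V4-V3-V8: 2 + 9 + 1 + 15 = 27
Best route has total 27.

27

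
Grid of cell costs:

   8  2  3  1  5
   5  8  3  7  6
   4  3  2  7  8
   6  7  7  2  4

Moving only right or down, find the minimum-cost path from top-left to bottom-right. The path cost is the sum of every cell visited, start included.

Take r0c0 → r0c1 → r0c2 → r1c2 → r2c2 → r2c3 → r3c3 → r3c4 for a total of 8 + 2 + 3 + 3 + 2 + 7 + 2 + 4 = 31.
For comparison, the top-then-right route costs 37.

31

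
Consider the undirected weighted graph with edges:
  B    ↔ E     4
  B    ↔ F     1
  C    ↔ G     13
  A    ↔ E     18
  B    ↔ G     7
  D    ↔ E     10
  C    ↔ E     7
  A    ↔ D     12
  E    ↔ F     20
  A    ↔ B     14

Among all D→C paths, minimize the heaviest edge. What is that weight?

A few of the D→C routes:
D-E-C: max(10, 7) = 10
D-E-B-G-C: max(10, 4, 7, 13) = 13
D-A-B-G-C: max(12, 14, 7, 13) = 14
Best route has worst link 10.

10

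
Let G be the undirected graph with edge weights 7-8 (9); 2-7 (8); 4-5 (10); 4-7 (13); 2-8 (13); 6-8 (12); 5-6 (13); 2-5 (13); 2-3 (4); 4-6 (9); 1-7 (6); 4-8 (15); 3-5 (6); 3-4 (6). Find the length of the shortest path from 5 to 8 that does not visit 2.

Checking several routes:
5 -> 6 -> 8: 13 + 12 = 25
5 -> 4 -> 6 -> 8: 10 + 9 + 12 = 31
5 -> 3 -> 4 -> 8: 6 + 6 + 15 = 27
5 -> 4 -> 8: 10 + 15 = 25
Shortest: 25.

25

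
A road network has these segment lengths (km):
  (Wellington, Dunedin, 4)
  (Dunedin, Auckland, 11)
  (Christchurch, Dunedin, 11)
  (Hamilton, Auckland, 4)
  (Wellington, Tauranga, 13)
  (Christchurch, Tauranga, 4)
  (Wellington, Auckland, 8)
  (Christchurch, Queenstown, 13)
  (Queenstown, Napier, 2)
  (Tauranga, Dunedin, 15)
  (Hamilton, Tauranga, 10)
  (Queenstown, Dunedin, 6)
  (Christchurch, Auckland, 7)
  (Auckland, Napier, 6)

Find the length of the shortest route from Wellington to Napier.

Some routes from Wellington to Napier:
Wellington -> Auckland -> Dunedin -> Queenstown -> Napier: 8 + 11 + 6 + 2 = 27
Wellington -> Dunedin -> Queenstown -> Napier: 4 + 6 + 2 = 12
Wellington -> Auckland -> Napier: 8 + 6 = 14
Wellington -> Dunedin -> Auckland -> Napier: 4 + 11 + 6 = 21
The minimum is 12 km.

12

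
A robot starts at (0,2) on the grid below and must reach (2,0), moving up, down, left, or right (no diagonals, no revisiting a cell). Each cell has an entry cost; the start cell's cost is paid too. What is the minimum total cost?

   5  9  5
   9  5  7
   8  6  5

One optimal route is (0,2) (1,2) (1,1) (2,1) (2,0).
Its cost is 5 + 7 + 5 + 6 + 8 = 31.

31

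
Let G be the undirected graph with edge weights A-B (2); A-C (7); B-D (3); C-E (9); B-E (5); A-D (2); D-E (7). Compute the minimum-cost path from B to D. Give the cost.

3

Checking several routes:
B→E→C→A→D: 5 + 9 + 7 + 2 = 23
B→E→D: 5 + 7 = 12
B→D: 3
B→A→D: 2 + 2 = 4
Best route has total 3.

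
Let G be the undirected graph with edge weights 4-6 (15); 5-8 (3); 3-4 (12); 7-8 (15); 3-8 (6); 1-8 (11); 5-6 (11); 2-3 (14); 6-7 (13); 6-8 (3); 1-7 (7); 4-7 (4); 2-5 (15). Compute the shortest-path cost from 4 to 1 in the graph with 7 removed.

29

Routes from 4 to 1 avoiding 7:
4 -> 3 -> 2 -> 5 -> 8 -> 1: 12 + 14 + 15 + 3 + 11 = 55
4 -> 6 -> 5 -> 8 -> 1: 15 + 11 + 3 + 11 = 40
4 -> 3 -> 2 -> 5 -> 6 -> 8 -> 1: 12 + 14 + 15 + 11 + 3 + 11 = 66
4 -> 6 -> 5 -> 2 -> 3 -> 8 -> 1: 15 + 11 + 15 + 14 + 6 + 11 = 72
4 -> 3 -> 8 -> 1: 12 + 6 + 11 = 29
4 -> 6 -> 8 -> 1: 15 + 3 + 11 = 29
Shortest: 29.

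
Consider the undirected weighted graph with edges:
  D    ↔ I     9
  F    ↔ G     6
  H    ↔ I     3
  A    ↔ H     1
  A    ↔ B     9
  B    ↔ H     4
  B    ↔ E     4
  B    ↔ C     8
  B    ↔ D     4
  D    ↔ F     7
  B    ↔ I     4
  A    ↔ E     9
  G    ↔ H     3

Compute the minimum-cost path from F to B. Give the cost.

11

Checking several routes:
F - G - H - A - B: 6 + 3 + 1 + 9 = 19
F - G - H - B: 6 + 3 + 4 = 13
F - D - I - B: 7 + 9 + 4 = 20
F - D - B: 7 + 4 = 11
F - G - H - I - B: 6 + 3 + 3 + 4 = 16
The minimum is 11.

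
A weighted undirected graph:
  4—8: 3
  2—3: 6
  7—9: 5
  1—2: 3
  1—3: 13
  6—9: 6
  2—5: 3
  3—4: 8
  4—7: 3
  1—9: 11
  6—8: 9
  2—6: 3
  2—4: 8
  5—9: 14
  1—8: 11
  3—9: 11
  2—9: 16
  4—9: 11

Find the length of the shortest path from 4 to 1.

11

Comparing a few candidate routes:
4 -> 2 -> 1: 8 + 3 = 11
4 -> 8 -> 1: 3 + 11 = 14
4 -> 3 -> 2 -> 1: 8 + 6 + 3 = 17
4 -> 7 -> 9 -> 1: 3 + 5 + 11 = 19
4 -> 7 -> 9 -> 6 -> 2 -> 1: 3 + 5 + 6 + 3 + 3 = 20
4 -> 8 -> 6 -> 2 -> 1: 3 + 9 + 3 + 3 = 18
The minimum is 11.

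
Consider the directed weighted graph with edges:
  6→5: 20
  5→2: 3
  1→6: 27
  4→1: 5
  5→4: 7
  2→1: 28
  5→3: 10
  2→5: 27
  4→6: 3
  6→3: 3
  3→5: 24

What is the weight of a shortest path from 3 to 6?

Candidate routes:
3→5→2→1→6: 24 + 3 + 28 + 27 = 82
3→5→4→1→6: 24 + 7 + 5 + 27 = 63
3→5→4→6: 24 + 7 + 3 = 34
Shortest: 34.

34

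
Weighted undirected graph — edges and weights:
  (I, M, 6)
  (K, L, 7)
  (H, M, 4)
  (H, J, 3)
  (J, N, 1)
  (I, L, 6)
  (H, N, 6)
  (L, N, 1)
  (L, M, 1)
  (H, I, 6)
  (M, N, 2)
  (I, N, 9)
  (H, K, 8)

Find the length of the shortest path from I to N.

7

Comparing a few candidate routes:
I-N: 9
I-M-L-N: 6 + 1 + 1 = 8
I-L-N: 6 + 1 = 7
I-M-N: 6 + 2 = 8
I-L-M-N: 6 + 1 + 2 = 9
The minimum is 7.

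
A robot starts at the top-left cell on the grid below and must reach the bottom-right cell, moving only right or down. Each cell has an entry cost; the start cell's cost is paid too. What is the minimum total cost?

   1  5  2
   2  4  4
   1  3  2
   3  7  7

16

One optimal route is (0,0) → (1,0) → (2,0) → (2,1) → (2,2) → (3,2).
Its cost is 1 + 2 + 1 + 3 + 2 + 7 = 16.
(Top row then right column would cost 21.)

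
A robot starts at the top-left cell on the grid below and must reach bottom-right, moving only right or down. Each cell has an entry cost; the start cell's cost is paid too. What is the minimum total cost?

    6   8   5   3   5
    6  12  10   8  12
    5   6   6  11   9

Cheapest: r0c0 -> r0c1 -> r0c2 -> r0c3 -> r0c4 -> r1c4 -> r2c4
  6 + 8 + 5 + 3 + 5 + 12 + 9 = 48

48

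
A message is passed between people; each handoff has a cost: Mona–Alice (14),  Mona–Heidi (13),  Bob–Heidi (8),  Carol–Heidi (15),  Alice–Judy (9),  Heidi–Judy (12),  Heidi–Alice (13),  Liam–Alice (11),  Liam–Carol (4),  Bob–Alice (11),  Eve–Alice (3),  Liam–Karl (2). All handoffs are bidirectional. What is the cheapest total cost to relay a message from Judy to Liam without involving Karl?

Comparing a few candidate routes:
Judy→Alice→Liam: 9 + 11 = 20
Judy→Heidi→Carol→Liam: 12 + 15 + 4 = 31
Judy→Heidi→Alice→Liam: 12 + 13 + 11 = 36
Shortest: 20.

20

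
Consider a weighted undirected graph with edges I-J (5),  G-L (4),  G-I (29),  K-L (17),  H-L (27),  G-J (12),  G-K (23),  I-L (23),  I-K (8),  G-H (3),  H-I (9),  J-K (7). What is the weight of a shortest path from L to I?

Comparing a few candidate routes:
L → G → H → I: 4 + 3 + 9 = 16
L → I: 23
L → G → J → I: 4 + 12 + 5 = 21
Shortest: 16.

16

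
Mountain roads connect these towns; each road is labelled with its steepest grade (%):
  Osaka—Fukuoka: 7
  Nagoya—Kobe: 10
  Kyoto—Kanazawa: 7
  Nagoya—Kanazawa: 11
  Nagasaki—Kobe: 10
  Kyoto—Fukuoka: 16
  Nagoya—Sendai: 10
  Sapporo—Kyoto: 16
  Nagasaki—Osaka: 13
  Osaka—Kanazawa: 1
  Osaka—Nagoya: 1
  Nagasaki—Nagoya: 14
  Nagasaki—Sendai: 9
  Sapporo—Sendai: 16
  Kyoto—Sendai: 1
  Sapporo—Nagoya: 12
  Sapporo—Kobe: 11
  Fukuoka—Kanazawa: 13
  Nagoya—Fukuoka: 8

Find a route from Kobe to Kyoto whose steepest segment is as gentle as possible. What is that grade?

10

Comparing a few candidate routes:
Kobe - Nagasaki - Sendai - Nagoya - Fukuoka - Osaka - Kanazawa - Kyoto: max(10, 9, 10, 8, 7, 1, 7) = 10
Kobe - Nagoya - Osaka - Kanazawa - Kyoto: max(10, 1, 1, 7) = 10
Kobe - Nagasaki - Sendai - Nagoya - Osaka - Kanazawa - Kyoto: max(10, 9, 10, 1, 1, 7) = 10
Kobe - Nagasaki - Sendai - Kyoto: max(10, 9, 1) = 10
The minimum achievable maximum is 10%.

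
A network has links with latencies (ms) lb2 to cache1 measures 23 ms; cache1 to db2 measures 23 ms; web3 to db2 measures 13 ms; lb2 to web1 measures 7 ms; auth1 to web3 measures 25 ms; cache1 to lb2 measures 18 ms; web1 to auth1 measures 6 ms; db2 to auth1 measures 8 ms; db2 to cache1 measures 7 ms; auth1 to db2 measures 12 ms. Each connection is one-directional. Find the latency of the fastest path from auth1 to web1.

Paths from auth1 to web1:
auth1 → db2 → cache1 → lb2 → web1: 12 + 7 + 18 + 7 = 44
auth1 → web3 → db2 → cache1 → lb2 → web1: 25 + 13 + 7 + 18 + 7 = 70
Shortest: 44 ms.

44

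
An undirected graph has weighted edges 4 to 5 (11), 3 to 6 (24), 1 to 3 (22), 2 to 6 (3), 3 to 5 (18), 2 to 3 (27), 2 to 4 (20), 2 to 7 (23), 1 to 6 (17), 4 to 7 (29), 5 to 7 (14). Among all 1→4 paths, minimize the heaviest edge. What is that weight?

20

Checking several routes:
1 - 6 - 3 - 5 - 4: max(17, 24, 18, 11) = 24
1 - 6 - 2 - 7 - 5 - 4: max(17, 3, 23, 14, 11) = 23
1 - 6 - 2 - 4: max(17, 3, 20) = 20
1 - 3 - 5 - 4: max(22, 18, 11) = 22
1 - 6 - 3 - 5 - 7 - 2 - 4: max(17, 24, 18, 14, 23, 20) = 24
1 - 3 - 5 - 7 - 2 - 4: max(22, 18, 14, 23, 20) = 23
Smallest bottleneck: 20.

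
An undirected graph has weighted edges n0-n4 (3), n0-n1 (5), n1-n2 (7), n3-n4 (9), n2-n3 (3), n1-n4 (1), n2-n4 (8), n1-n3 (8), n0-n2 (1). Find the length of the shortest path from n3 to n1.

Some routes from n3 to n1:
n3→n1: 8
n3→n2→n0→n1: 3 + 1 + 5 = 9
n3→n2→n0→n4→n1: 3 + 1 + 3 + 1 = 8
Shortest: 8.

8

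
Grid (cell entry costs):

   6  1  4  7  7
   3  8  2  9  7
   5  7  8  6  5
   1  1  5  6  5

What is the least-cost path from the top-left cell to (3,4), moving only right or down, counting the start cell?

Path [0,0] -> [1,0] -> [2,0] -> [3,0] -> [3,1] -> [3,2] -> [3,3] -> [3,4]: 6 + 3 + 5 + 1 + 1 + 5 + 6 + 5 = 32.

32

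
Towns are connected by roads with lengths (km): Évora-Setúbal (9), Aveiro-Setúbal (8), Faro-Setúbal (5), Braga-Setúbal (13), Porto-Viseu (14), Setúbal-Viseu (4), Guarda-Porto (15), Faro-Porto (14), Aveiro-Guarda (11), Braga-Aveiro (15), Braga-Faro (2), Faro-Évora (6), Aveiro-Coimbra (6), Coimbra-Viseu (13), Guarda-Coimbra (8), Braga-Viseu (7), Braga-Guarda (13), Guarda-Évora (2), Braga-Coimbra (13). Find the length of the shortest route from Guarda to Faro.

A few of the Guarda→Faro routes:
Guarda -> Évora -> Setúbal -> Viseu -> Braga -> Faro: 2 + 9 + 4 + 7 + 2 = 24
Guarda -> Aveiro -> Setúbal -> Faro: 11 + 8 + 5 = 24
Guarda -> Braga -> Faro: 13 + 2 = 15
Guarda -> Évora -> Faro: 2 + 6 = 8
Guarda -> Évora -> Setúbal -> Faro: 2 + 9 + 5 = 16
Guarda -> Coimbra -> Braga -> Faro: 8 + 13 + 2 = 23
Shortest: 8 km.

8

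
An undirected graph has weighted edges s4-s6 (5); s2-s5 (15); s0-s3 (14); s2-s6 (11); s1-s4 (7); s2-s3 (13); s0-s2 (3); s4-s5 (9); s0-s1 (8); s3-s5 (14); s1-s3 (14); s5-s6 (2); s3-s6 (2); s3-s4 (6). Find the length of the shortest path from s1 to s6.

12

A few of the s1→s6 routes:
s1 - s4 - s6: 7 + 5 = 12
s1 - s4 - s3 - s6: 7 + 6 + 2 = 15
s1 - s3 - s6: 14 + 2 = 16
s1 - s4 - s5 - s6: 7 + 9 + 2 = 18
Shortest: 12.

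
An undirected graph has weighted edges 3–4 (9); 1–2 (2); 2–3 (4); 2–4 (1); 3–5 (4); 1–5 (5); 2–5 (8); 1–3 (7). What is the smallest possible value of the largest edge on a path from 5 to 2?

Checking several routes:
5 → 1 → 2: max(5, 2) = 5
5 → 3 → 1 → 2: max(4, 7, 2) = 7
5 → 3 → 2: max(4, 4) = 4
The minimum achievable maximum is 4.

4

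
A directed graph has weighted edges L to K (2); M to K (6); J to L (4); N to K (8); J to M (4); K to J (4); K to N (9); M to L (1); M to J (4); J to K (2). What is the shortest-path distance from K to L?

8

Candidate routes:
K→J→M→L: 4 + 4 + 1 = 9
K→J→L: 4 + 4 = 8
Best route has total 8.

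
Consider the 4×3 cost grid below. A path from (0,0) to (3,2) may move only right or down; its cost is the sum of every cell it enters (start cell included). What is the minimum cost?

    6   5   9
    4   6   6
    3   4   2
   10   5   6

25

Take (0,0) -> (1,0) -> (2,0) -> (2,1) -> (2,2) -> (3,2) for a total of 6 + 4 + 3 + 4 + 2 + 6 = 25.
(Top row then right column would cost 34.)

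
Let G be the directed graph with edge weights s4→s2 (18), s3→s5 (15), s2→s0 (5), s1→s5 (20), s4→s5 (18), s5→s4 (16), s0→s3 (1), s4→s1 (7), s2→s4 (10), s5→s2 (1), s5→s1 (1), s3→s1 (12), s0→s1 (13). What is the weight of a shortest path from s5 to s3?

Routes from s5 to s3:
s5 -> s2 -> s0 -> s3: 1 + 5 + 1 = 7
s5 -> s4 -> s2 -> s0 -> s3: 16 + 18 + 5 + 1 = 40
The minimum is 7.

7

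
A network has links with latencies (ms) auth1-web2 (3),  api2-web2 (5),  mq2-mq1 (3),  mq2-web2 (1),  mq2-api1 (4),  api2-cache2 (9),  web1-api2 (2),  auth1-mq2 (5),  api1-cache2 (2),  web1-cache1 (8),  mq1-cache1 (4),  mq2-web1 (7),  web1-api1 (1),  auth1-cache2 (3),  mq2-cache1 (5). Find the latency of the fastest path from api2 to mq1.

Comparing a few candidate routes:
api2 -> web2 -> mq2 -> mq1: 5 + 1 + 3 = 9
api2 -> web1 -> api1 -> mq2 -> mq1: 2 + 1 + 4 + 3 = 10
api2 -> web1 -> mq2 -> mq1: 2 + 7 + 3 = 12
Best route has total 9 ms.

9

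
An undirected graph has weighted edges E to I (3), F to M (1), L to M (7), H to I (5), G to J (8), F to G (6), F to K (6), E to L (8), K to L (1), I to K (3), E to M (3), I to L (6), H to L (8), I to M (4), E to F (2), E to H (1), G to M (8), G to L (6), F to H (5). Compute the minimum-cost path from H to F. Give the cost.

3

A few of the H→F routes:
H → E → M → F: 1 + 3 + 1 = 5
H → F: 5
H → E → F: 1 + 2 = 3
Best route has total 3.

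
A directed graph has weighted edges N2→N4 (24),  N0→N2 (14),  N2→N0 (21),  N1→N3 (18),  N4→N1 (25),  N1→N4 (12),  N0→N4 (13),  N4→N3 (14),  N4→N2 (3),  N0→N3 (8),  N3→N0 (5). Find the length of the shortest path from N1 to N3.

18

Paths from N1 to N3:
N1 → N3: 18
N1 → N4 → N3: 12 + 14 = 26
N1 → N4 → N2 → N0 → N3: 12 + 3 + 21 + 8 = 44
Best route has total 18.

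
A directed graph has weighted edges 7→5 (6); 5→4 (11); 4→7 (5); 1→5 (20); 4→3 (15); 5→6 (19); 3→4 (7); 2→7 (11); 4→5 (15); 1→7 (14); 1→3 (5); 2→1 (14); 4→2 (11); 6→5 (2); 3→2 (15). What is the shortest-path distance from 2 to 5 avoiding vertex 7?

34

Paths from 2 to 5 avoiding 7:
2-1-5: 14 + 20 = 34
2-1-3-4-5: 14 + 5 + 7 + 15 = 41
The minimum is 34.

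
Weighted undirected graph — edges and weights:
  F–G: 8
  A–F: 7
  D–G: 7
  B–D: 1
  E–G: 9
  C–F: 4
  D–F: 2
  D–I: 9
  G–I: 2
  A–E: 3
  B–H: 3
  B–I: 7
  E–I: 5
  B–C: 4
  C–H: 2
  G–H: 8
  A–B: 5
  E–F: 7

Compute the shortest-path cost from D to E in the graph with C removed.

9

Comparing a few candidate routes:
D-B-A-E: 1 + 5 + 3 = 9
D-F-E: 2 + 7 = 9
D-B-I-E: 1 + 7 + 5 = 13
D-F-A-E: 2 + 7 + 3 = 12
D-I-E: 9 + 5 = 14
Best route has total 9.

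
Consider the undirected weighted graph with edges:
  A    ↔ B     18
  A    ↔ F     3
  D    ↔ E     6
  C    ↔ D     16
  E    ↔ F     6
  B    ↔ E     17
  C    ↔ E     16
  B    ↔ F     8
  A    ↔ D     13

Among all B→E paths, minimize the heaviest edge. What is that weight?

Some routes from B to E:
B-F-A-D-E: max(8, 3, 13, 6) = 13
B-E: max(17) = 17
B-F-A-D-C-E: max(8, 3, 13, 16, 16) = 16
B-F-E: max(8, 6) = 8
The minimum achievable maximum is 8.

8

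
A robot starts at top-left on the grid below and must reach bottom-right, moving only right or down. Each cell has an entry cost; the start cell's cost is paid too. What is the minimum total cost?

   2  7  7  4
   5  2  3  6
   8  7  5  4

Path [0,0] → [1,0] → [1,1] → [1,2] → [2,2] → [2,3]: 2 + 5 + 2 + 3 + 5 + 4 = 21.
(Top row then right column would cost 30.)

21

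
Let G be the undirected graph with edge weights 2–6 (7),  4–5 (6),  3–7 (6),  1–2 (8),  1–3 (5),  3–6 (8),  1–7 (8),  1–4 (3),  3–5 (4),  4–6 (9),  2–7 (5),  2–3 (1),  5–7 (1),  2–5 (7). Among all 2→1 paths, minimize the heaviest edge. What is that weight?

Checking several routes:
2-3-7-5-4-1: max(1, 6, 1, 6, 3) = 6
2-7-5-3-1: max(5, 1, 4, 5) = 5
2-3-1: max(1, 5) = 5
2-7-3-1: max(5, 6, 5) = 6
2-3-5-4-1: max(1, 4, 6, 3) = 6
Best route has worst link 5.

5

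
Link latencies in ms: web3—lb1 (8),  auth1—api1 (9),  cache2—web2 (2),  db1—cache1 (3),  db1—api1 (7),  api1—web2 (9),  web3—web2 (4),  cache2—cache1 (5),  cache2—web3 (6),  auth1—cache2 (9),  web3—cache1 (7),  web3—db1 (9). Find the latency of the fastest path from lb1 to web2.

Checking several routes:
lb1 → web3 → db1 → api1 → web2: 8 + 9 + 7 + 9 = 33
lb1 → web3 → db1 → cache1 → cache2 → web2: 8 + 9 + 3 + 5 + 2 = 27
lb1 → web3 → web2: 8 + 4 = 12
lb1 → web3 → cache2 → web2: 8 + 6 + 2 = 16
lb1 → web3 → cache1 → cache2 → web2: 8 + 7 + 5 + 2 = 22
lb1 → web3 → cache1 → db1 → api1 → web2: 8 + 7 + 3 + 7 + 9 = 34
Shortest: 12 ms.

12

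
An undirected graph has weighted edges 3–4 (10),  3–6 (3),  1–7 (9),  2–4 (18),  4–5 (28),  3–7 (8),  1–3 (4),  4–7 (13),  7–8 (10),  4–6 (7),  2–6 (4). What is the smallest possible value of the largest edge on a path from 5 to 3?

Candidate routes:
5-4-7-1-3: max(28, 13, 9, 4) = 28
5-4-3: max(28, 10) = 28
5-4-6-3: max(28, 7, 3) = 28
5-4-7-3: max(28, 13, 8) = 28
5-4-2-6-3: max(28, 18, 4, 3) = 28
The minimum achievable maximum is 28.

28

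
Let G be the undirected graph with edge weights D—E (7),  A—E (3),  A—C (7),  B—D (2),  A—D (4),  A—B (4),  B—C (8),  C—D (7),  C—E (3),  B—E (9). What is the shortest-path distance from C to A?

Checking several routes:
C→D→B→A: 7 + 2 + 4 = 13
C→B→A: 8 + 4 = 12
C→A: 7
C→D→A: 7 + 4 = 11
C→E→A: 3 + 3 = 6
Shortest: 6.

6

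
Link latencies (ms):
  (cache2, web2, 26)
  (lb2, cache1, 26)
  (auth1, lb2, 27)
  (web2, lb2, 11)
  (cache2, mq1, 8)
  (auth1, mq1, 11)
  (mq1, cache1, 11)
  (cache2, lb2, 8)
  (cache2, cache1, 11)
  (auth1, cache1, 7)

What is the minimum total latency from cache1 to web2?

30

Some routes from cache1 to web2:
cache1→mq1→cache2→lb2→web2: 11 + 8 + 8 + 11 = 38
cache1→mq1→cache2→web2: 11 + 8 + 26 = 45
cache1→lb2→web2: 26 + 11 = 37
cache1→cache2→lb2→web2: 11 + 8 + 11 = 30
cache1→cache2→web2: 11 + 26 = 37
The minimum is 30 ms.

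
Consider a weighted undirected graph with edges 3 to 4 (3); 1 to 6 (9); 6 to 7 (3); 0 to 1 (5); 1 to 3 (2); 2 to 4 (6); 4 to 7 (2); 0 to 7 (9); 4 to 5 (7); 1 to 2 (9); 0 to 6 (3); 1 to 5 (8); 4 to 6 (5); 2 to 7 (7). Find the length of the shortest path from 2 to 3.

Checking several routes:
2 → 4 → 6 → 0 → 1 → 3: 6 + 5 + 3 + 5 + 2 = 21
2 → 7 → 6 → 4 → 3: 7 + 3 + 5 + 3 = 18
2 → 4 → 3: 6 + 3 = 9
2 → 7 → 4 → 3: 7 + 2 + 3 = 12
2 → 1 → 3: 9 + 2 = 11
2 → 7 → 6 → 0 → 1 → 3: 7 + 3 + 3 + 5 + 2 = 20
The minimum is 9.

9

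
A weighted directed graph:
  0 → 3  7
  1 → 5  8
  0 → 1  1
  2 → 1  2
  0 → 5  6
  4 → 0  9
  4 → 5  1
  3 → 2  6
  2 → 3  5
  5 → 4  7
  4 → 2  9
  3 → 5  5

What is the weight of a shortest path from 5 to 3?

21

Paths from 5 to 3:
5 - 4 - 0 - 3: 7 + 9 + 7 = 23
5 - 4 - 2 - 3: 7 + 9 + 5 = 21
Shortest: 21.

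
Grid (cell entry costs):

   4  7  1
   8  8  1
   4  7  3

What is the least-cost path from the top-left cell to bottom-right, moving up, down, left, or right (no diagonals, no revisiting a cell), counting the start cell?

Path r0c0 -> r0c1 -> r0c2 -> r1c2 -> r2c2: 4 + 7 + 1 + 1 + 3 = 16.

16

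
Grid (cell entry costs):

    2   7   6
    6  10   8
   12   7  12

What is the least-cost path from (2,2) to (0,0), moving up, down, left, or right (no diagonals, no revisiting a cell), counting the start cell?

35

Take (2,2) → (1,2) → (0,2) → (0,1) → (0,0) for a total of 12 + 8 + 6 + 7 + 2 = 35.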